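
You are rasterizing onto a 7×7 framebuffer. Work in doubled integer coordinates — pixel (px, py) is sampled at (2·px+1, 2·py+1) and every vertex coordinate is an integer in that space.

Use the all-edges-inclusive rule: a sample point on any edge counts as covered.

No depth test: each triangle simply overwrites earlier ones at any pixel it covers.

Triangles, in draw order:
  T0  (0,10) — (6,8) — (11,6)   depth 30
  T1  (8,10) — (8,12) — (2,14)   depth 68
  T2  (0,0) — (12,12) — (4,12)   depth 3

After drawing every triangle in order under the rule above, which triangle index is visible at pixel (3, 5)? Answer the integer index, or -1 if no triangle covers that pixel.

T0:
  2·area = 2  (B↔C swapped to make it positive)
  edge (0, 10)→(11, 6): d=(11,-4) inclusive
  edge (11, 6)→(6, 8): d=(-5,2) inclusive
  edge (6, 8)→(0, 10): d=(-6,2) inclusive
    (4,3)@(9, 7): e=[3,-1,0] → .  [on edge]
    (1,4)@(3, 9): e=[1,1,0] → X  [on edge]
    (2,4)@(5, 9): e=[9,-3,-4] → .
    (1,5)@(3, 11): e=[23,-9,-12] → .
  covered (1 px):
    . . . . . . .
    . . . . . . .
    . . . . . . .
    . . . . . . .
    . X . . . . .
    . . . . . . .
    . . . . . . .
T1:
  2·area = 12
  edge (8, 10)→(8, 12): d=(0,2) inclusive
  edge (8, 12)→(2, 14): d=(-6,2) inclusive
  edge (2, 14)→(8, 10): d=(6,-4) inclusive
    (3,5)@(7, 11): e=[2,8,2] → X
    (4,5)@(9, 11): e=[-2,4,10] → .
    (5,5)@(11, 11): e=[-6,0,18] → .  [on edge]
    (2,6)@(5, 13): e=[6,0,6] → X  [on edge]
    (3,6)@(7, 13): e=[2,-4,14] → .
  covered (2 px):
    . . . . . . .
    . . . . . . .
    . . . . . . .
    . . . . . . .
    . . . . . . .
    . . . X . . .
    . . X . . . .
T2:
  2·area = 96
  edge (0, 0)→(12, 12): d=(12,12) inclusive
  edge (12, 12)→(4, 12): d=(-8,0) inclusive
  edge (4, 12)→(0, 0): d=(-4,-12) inclusive
    (0,0)@(1, 1): e=[0,88,8] → X  [on edge]
    (1,0)@(3, 1): e=[-24,88,32] → .
    (0,1)@(1, 3): e=[24,72,0] → X  [on edge]
    (1,1)@(3, 3): e=[0,72,24] → X  [on edge]
    (2,1)@(5, 3): e=[-24,72,48] → .
    (0,2)@(1, 5): e=[48,56,-8] → .
    (1,2)@(3, 5): e=[24,56,16] → X
    (2,2)@(5, 5): e=[0,56,40] → X  [on edge]
    (3,2)@(7, 5): e=[-24,56,64] → .
    (1,3)@(3, 7): e=[48,40,8] → X
    (3,3)@(7, 7): e=[0,40,56] → X  [on edge]
    (4,3)@(9, 7): e=[-24,40,80] → .
    (1,4)@(3, 9): e=[72,24,0] → X  [on edge]
    (4,4)@(9, 9): e=[0,24,72] → X  [on edge]
    (5,5)@(11, 11): e=[0,8,88] → X  [on edge]
    (6,6)@(13, 13): e=[0,-8,104] → .  [on edge]
  covered (16 px):
    X . . . . . .
    X X . . . . .
    . X X . . . .
    . X X X . . .
    . X X X X . .
    . . X X X X .
    . . . . . . .

Z-buffer (winner per pixel, '.' = empty):
  2 . . . . . .
  2 2 . . . . .
  . 2 2 . . . .
  . 2 2 2 . . .
  . 2 2 2 2 . .
  . . 2 2 2 2 .
  . . 1 . . . .

Answer: 2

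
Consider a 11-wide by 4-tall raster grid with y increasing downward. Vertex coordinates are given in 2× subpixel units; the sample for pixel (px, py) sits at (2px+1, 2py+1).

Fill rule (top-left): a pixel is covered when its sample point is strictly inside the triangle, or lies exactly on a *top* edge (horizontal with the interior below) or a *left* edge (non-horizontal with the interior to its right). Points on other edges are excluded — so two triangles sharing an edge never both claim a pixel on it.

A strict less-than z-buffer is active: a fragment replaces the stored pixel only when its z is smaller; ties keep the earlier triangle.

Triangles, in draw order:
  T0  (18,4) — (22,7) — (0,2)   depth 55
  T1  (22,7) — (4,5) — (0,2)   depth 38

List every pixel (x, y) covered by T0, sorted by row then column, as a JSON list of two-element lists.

T0:
  2·area = 46
  edge (18, 4)→(22, 7): d=(4,3) right/bottom  bias=-1
  edge (22, 7)→(0, 2): d=(-22,-5) top-left  bias=+0
  edge (0, 2)→(18, 4): d=(18,2) right/bottom  bias=-1
    (2,1)@(5, 3): e=[35,3,8] → X
    (3,1)@(7, 3): e=[29,13,4] → X
    (4,1)@(9, 3): e=[23,23,0] → .  [on edge]
    (2,2)@(5, 5): e=[43,-41,44] → .
    (3,2)@(7, 5): e=[37,-31,40] → .
    (7,2)@(15, 5): e=[13,9,24] → X
    (8,2)@(17, 5): e=[7,19,20] → X
    (9,2)@(19, 5): e=[1,29,16] → X
    (10,2)@(21, 5): e=[-5,39,12] → .
    (7,3)@(15, 7): e=[21,-35,60] → .
    (8,3)@(17, 7): e=[15,-25,56] → .
    (9,3)@(19, 7): e=[9,-15,52] → .
  covered (5 px):
    . . . . . . . . . . .
    . . X X . . . . . . .
    . . . . . . . X X X .
    . . . . . . . . . . .
T1:
  2·area = 46
  edge (22, 7)→(4, 5): d=(-18,-2) top-left  bias=+0
  edge (4, 5)→(0, 2): d=(-4,-3) top-left  bias=+0
  edge (0, 2)→(22, 7): d=(22,5) right/bottom  bias=-1
    (1,1)@(3, 3): e=[34,5,7] → X
    (2,1)@(5, 3): e=[38,11,-3] → .
    (1,2)@(3, 5): e=[-2,-3,51] → .
    (2,2)@(5, 5): e=[2,3,41] → X
    (3,2)@(7, 5): e=[6,9,31] → X
    (4,2)@(9, 5): e=[10,15,21] → X
    (5,2)@(11, 5): e=[14,21,11] → X
    (6,2)@(13, 5): e=[18,27,1] → X
    (7,2)@(15, 5): e=[22,33,-9] → .
    (2,3)@(5, 7): e=[-34,-5,85] → .
    (3,3)@(7, 7): e=[-30,1,75] → .
    (4,3)@(9, 7): e=[-26,7,65] → .
  covered (6 px):
    . . . . . . . . . . .
    . X . . . . . . . . .
    . . X X X X X . . . .
    . . . . . . . . . . .

Result: [[2,1],[3,1],[7,2],[8,2],[9,2]]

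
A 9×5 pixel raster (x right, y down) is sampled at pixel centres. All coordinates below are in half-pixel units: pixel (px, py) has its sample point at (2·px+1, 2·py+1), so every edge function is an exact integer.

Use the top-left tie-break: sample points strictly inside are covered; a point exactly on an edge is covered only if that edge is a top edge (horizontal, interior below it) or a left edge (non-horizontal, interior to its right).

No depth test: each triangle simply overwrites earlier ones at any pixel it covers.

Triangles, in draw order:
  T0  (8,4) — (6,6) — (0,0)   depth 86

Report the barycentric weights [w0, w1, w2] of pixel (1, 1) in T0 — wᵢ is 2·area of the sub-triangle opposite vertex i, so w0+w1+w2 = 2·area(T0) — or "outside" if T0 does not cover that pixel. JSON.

T0:
  2·area = 24
  edge (8, 4)→(6, 6): d=(-2,2) right/bottom  bias=-1
  edge (6, 6)→(0, 0): d=(-6,-6) top-left  bias=+0
  edge (0, 0)→(8, 4): d=(8,4) right/bottom  bias=-1
    (0,0)@(1, 1): e=[20,0,4] → X  [on edge]
    (1,0)@(3, 1): e=[16,12,-4] → .
    (5,0)@(11, 1): e=[0,60,-36] → .  [on edge]
    (0,1)@(1, 3): e=[16,-12,20] → .
    (1,1)@(3, 3): e=[12,0,12] → X  [on edge]
    (2,1)@(5, 3): e=[8,12,4] → X
    (3,1)@(7, 3): e=[4,24,-4] → .
    (4,1)@(9, 3): e=[0,36,-12] → .  [on edge]
    (1,2)@(3, 5): e=[8,-12,28] → .
    (2,2)@(5, 5): e=[4,0,20] → X  [on edge]
    (3,2)@(7, 5): e=[0,12,12] → .  [on edge]
    (2,3)@(5, 7): e=[0,-12,36] → .  [on edge]
    (3,3)@(7, 7): e=[-4,0,28] → .  [on edge]
    (1,4)@(3, 9): e=[0,-36,60] → .  [on edge]
    (4,4)@(9, 9): e=[-12,0,36] → .  [on edge]
  covered (4 px):
    X . . . . . . . .
    . X X . . . . . .
    . . X . . . . . .
    . . . . . . . . .
    . . . . . . . . .

Final: [0,12,12]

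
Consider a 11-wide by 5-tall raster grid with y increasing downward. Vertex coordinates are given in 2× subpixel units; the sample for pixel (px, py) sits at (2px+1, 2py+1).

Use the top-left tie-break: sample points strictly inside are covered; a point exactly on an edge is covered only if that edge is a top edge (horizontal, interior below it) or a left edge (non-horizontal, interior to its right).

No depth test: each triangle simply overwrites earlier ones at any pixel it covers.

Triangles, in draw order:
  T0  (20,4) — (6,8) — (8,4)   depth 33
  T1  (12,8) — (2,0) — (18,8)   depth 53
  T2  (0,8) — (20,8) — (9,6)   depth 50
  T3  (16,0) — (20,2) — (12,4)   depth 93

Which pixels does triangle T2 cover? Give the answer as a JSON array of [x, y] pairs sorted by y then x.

T0:
  2·area = 48
  edge (20, 4)→(6, 8): d=(-14,4) right/bottom  bias=-1
  edge (6, 8)→(8, 4): d=(2,-4) top-left  bias=+0
  edge (8, 4)→(20, 4): d=(12,0) top-left  bias=+0
    (4,2)@(9, 5): e=[30,6,12] → █
    (5,2)@(11, 5): e=[22,14,12] → █
    (6,2)@(13, 5): e=[14,22,12] → █
    (7,2)@(15, 5): e=[6,30,12] → █
    (8,2)@(17, 5): e=[-2,38,12] → ·
    (3,3)@(7, 7): e=[10,2,36] → █
    (5,3)@(11, 7): e=[-6,18,36] → ·
    (6,3)@(13, 7): e=[-14,26,36] → ·
    (7,3)@(15, 7): e=[-22,34,36] → ·
    (3,4)@(7, 9): e=[-18,6,60] → ·
    (4,4)@(9, 9): e=[-26,14,60] → ·
  covered (6 px):
    · · · · · · · · · · ·
    · · · · · · · · · · ·
    · · · · █ █ █ █ · · ·
    · · · █ █ · · · · · ·
    · · · · · · · · · · ·
T1:
  2·area = 48
  edge (12, 8)→(2, 0): d=(-10,-8) top-left  bias=+0
  edge (2, 0)→(18, 8): d=(16,8) right/bottom  bias=-1
  edge (18, 8)→(12, 8): d=(-6,0) right/bottom  bias=-1
    (3,1)@(7, 3): e=[10,8,30] → █
    (4,1)@(9, 3): e=[26,-8,30] → ·
    (3,2)@(7, 5): e=[-10,40,18] → ·
    (4,2)@(9, 5): e=[6,24,18] → █
    (5,2)@(11, 5): e=[22,8,18] → █
    (6,2)@(13, 5): e=[38,-8,18] → ·
    (4,3)@(9, 7): e=[-14,56,6] → ·
    (5,3)@(11, 7): e=[2,40,6] → █
    (6,3)@(13, 7): e=[18,24,6] → █
    (7,3)@(15, 7): e=[34,8,6] → █
    (8,3)@(17, 7): e=[50,-8,6] → ·
    (5,4)@(11, 9): e=[-18,72,-6] → ·
  covered (6 px):
    · · · · · · · · · · ·
    · · · █ · · · · · · ·
    · · · · █ █ · · · · ·
    · · · · · █ █ █ · · ·
    · · · · · · · · · · ·
T2:
  2·area = 40  (B↔C swapped to make it positive)
  edge (0, 8)→(9, 6): d=(9,-2) top-left  bias=+0
  edge (9, 6)→(20, 8): d=(11,2) right/bottom  bias=-1
  edge (20, 8)→(0, 8): d=(-20,0) right/bottom  bias=-1
    (2,3)@(5, 7): e=[1,19,20] → █
    (3,3)@(7, 7): e=[5,15,20] → █
    (4,3)@(9, 7): e=[9,11,20] → █
    (5,3)@(11, 7): e=[13,7,20] → █
    (6,3)@(13, 7): e=[17,3,20] → █
    (7,3)@(15, 7): e=[21,-1,20] → ·
    (2,4)@(5, 9): e=[19,41,-20] → ·
    (3,4)@(7, 9): e=[23,37,-20] → ·
    (4,4)@(9, 9): e=[27,33,-20] → ·
    (5,4)@(11, 9): e=[31,29,-20] → ·
    (6,4)@(13, 9): e=[35,25,-20] → ·
  covered (5 px):
    · · · · · · · · · · ·
    · · · · · · · · · · ·
    · · · · · · · · · · ·
    · · █ █ █ █ █ · · · ·
    · · · · · · · · · · ·
T3:
  2·area = 24
  edge (16, 0)→(20, 2): d=(4,2) right/bottom  bias=-1
  edge (20, 2)→(12, 4): d=(-8,2) right/bottom  bias=-1
  edge (12, 4)→(16, 0): d=(4,-4) top-left  bias=+0
    (7,0)@(15, 1): e=[6,18,0] → █  [on edge]
    (8,0)@(17, 1): e=[2,14,8] → █
    (9,0)@(19, 1): e=[-2,10,16] → ·
    (6,1)@(13, 3): e=[18,6,0] → █  [on edge]
    (8,1)@(17, 3): e=[10,-2,16] → ·
    (5,2)@(11, 5): e=[30,-6,0] → ·  [on edge]
    (6,2)@(13, 5): e=[26,-10,8] → ·
    (7,2)@(15, 5): e=[22,-14,16] → ·
    (4,3)@(9, 7): e=[42,-18,0] → ·  [on edge]
    (3,4)@(7, 9): e=[54,-30,0] → ·  [on edge]
  covered (4 px):
    · · · · · · · █ █ · ·
    · · · · · · █ █ · · ·
    · · · · · · · · · · ·
    · · · · · · · · · · ·
    · · · · · · · · · · ·

Final: [[2,3],[3,3],[4,3],[5,3],[6,3]]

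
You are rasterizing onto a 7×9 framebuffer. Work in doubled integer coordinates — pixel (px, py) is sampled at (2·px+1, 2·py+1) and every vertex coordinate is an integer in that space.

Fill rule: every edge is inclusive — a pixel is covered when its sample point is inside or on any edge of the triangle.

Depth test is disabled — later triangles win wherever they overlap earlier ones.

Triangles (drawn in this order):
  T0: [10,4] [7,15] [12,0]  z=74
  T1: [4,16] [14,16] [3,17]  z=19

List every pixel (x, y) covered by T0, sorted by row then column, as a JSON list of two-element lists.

T0:
  2·area = 10  (B↔C swapped to make it positive)
  edge (10, 4)→(12, 0): d=(2,-4) inclusive
  edge (12, 0)→(7, 15): d=(-5,15) inclusive
  edge (7, 15)→(10, 4): d=(3,-11) inclusive
    (5,1)@(11, 3): e=[2,0,8] → #  [on edge]
    (6,1)@(13, 3): e=[10,-30,30] → ·
    (5,2)@(11, 5): e=[6,-10,14] → ·
    (4,4)@(9, 9): e=[6,0,4] → #  [on edge]
    (5,4)@(11, 9): e=[14,-30,26] → ·
    (4,5)@(9, 11): e=[10,-10,10] → ·
    (3,7)@(7, 15): e=[10,0,0] → #  [on edge]
    (4,7)@(9, 15): e=[18,-30,22] → ·
    (3,8)@(7, 17): e=[14,-10,6] → ·
  covered (3 px):
    · · · · · · ·
    · · · · · # ·
    · · · · · · ·
    · · · · · · ·
    · · · · # · ·
    · · · · · · ·
    · · · · · · ·
    · · · # · · ·
    · · · · · · ·
T1:
  2·area = 10
  edge (4, 16)→(14, 16): d=(10,0) inclusive
  edge (14, 16)→(3, 17): d=(-11,1) inclusive
  edge (3, 17)→(4, 16): d=(1,-1) inclusive
    (6,3)@(13, 7): e=[-90,100,0] → ·  [on edge]
    (5,4)@(11, 9): e=[-70,80,0] → ·  [on edge]
    (4,5)@(9, 11): e=[-50,60,0] → ·  [on edge]
    (3,6)@(7, 13): e=[-30,40,0] → ·  [on edge]
    (2,7)@(5, 15): e=[-10,20,0] → ·  [on edge]
    (1,8)@(3, 17): e=[10,0,0] → #  [on edge]
    (2,8)@(5, 17): e=[10,-2,2] → ·
  covered (1 px):
    · · · · · · ·
    · · · · · · ·
    · · · · · · ·
    · · · · · · ·
    · · · · · · ·
    · · · · · · ·
    · · · · · · ·
    · · · · · · ·
    · # · · · · ·

Final: [[5,1],[4,4],[3,7]]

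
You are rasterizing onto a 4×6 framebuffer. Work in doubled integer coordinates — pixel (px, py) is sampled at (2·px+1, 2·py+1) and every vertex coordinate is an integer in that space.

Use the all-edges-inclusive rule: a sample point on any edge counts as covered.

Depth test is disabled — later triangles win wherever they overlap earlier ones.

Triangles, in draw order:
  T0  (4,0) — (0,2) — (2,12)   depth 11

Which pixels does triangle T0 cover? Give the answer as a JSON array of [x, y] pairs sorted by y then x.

T0:
  2·area = 44  (B↔C swapped to make it positive)
  edge (4, 0)→(2, 12): d=(-2,12) inclusive
  edge (2, 12)→(0, 2): d=(-2,-10) inclusive
  edge (0, 2)→(4, 0): d=(4,-2) inclusive
    (1,0)@(3, 1): e=[10,32,2] → X
    (2,0)@(5, 1): e=[-14,52,6] → .
    (0,1)@(1, 3): e=[30,8,6] → X
    (2,1)@(5, 3): e=[-18,48,14] → .
    (0,2)@(1, 5): e=[26,4,14] → X
    (2,2)@(5, 5): e=[-22,44,22] → .
    (0,3)@(1, 7): e=[22,0,22] → X  [on edge]
    (1,3)@(3, 7): e=[-2,20,26] → .
    (0,4)@(1, 9): e=[18,-4,30] → .
  covered (6 px):
    . X . .
    X X . .
    X X . .
    X . . .
    . . . .
    . . . .

Final: [[1,0],[0,1],[1,1],[0,2],[1,2],[0,3]]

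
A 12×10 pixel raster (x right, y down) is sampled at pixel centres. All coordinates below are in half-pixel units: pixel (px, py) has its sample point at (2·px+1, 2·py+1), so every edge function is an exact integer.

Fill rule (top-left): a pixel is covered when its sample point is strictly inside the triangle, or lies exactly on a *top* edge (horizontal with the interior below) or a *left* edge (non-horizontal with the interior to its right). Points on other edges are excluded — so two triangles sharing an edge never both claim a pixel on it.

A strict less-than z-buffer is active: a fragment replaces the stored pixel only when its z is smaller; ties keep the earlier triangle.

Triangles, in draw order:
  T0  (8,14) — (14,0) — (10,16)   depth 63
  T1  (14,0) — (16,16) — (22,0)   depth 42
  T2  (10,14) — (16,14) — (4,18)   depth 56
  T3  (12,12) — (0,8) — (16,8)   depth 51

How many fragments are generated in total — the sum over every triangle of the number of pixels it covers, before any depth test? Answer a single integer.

T0:
  2·area = 40
  edge (8, 14)→(14, 0): d=(6,-14) top-left  bias=+0
  edge (14, 0)→(10, 16): d=(-4,16) right/bottom  bias=-1
  edge (10, 16)→(8, 14): d=(-2,-2) top-left  bias=+0
    (6,1)@(13, 3): e=[4,4,32] → █
    (7,1)@(15, 3): e=[32,-28,36] → ·
    (6,2)@(13, 5): e=[16,-4,28] → ·
    (0,3)@(1, 7): e=[-140,180,0] → ·  [on edge]
    (5,3)@(11, 7): e=[0,20,20] → █  [on edge]
    (6,3)@(13, 7): e=[28,-12,24] → ·
    (1,4)@(3, 9): e=[-100,140,0] → ·  [on edge]
    (5,4)@(11, 9): e=[12,12,16] → █
    (6,4)@(13, 9): e=[40,-20,20] → ·
    (2,5)@(5, 11): e=[-60,100,0] → ·  [on edge]
    (5,5)@(11, 11): e=[24,4,12] → █
    (6,5)@(13, 11): e=[52,-28,16] → ·
    (3,6)@(7, 13): e=[-20,60,0] → ·  [on edge]
    (4,7)@(9, 15): e=[20,20,0] → █  [on edge]
    (5,8)@(11, 17): e=[60,-20,0] → ·  [on edge]
    (6,9)@(13, 19): e=[100,-60,0] → ·  [on edge]
  covered (6 px):
    · · · · · · · · · · · ·
    · · · · · · █ · · · · ·
    · · · · · · · · · · · ·
    · · · · · █ · · · · · ·
    · · · · · █ · · · · · ·
    · · · · · █ · · · · · ·
    · · · · █ · · · · · · ·
    · · · · █ · · · · · · ·
    · · · · · · · · · · · ·
    · · · · · · · · · · · ·
T1:
  2·area = 128  (B↔C swapped to make it positive)
  edge (14, 0)→(22, 0): d=(8,0) top-left  bias=+0
  edge (22, 0)→(16, 16): d=(-6,16) right/bottom  bias=-1
  edge (16, 16)→(14, 0): d=(-2,-16) top-left  bias=+0
    (7,0)@(15, 1): e=[8,106,14] → █
    (8,0)@(17, 1): e=[8,74,46] → █
    (9,0)@(19, 1): e=[8,42,78] → █
    (10,0)@(21, 1): e=[8,10,110] → █
    (11,0)@(23, 1): e=[8,-22,142] → ·
    (7,1)@(15, 3): e=[24,94,10] → █
    (10,1)@(21, 3): e=[24,-2,106] → ·
    (7,2)@(15, 5): e=[40,82,6] → █
    (10,2)@(21, 5): e=[40,-14,102] → ·
    (7,3)@(15, 7): e=[56,70,2] → █
    (10,3)@(21, 7): e=[56,-26,98] → ·
    (7,4)@(15, 9): e=[72,58,-2] → ·
  covered (16 px):
    · · · · · · · █ █ █ █ ·
    · · · · · · · █ █ █ · ·
    · · · · · · · █ █ █ · ·
    · · · · · · · █ █ █ · ·
    · · · · · · · · █ · · ·
    · · · · · · · · █ · · ·
    · · · · · · · · █ · · ·
    · · · · · · · · · · · ·
    · · · · · · · · · · · ·
    · · · · · · · · · · · ·
T2:
  2·area = 24
  edge (10, 14)→(16, 14): d=(6,0) top-left  bias=+0
  edge (16, 14)→(4, 18): d=(-12,4) right/bottom  bias=-1
  edge (4, 18)→(10, 14): d=(6,-4) top-left  bias=+0
    (9,6)@(19, 13): e=[-6,0,30] → ·  [on edge]
    (4,7)@(9, 15): e=[6,16,2] → █
    (5,7)@(11, 15): e=[6,8,10] → █
    (6,7)@(13, 15): e=[6,0,18] → ·  [on edge]
    (3,8)@(7, 17): e=[18,0,6] → ·  [on edge]
    (4,8)@(9, 17): e=[18,-8,14] → ·
    (5,8)@(11, 17): e=[18,-16,22] → ·
    (0,9)@(1, 19): e=[30,0,-6] → ·  [on edge]
  covered (2 px):
    · · · · · · · · · · · ·
    · · · · · · · · · · · ·
    · · · · · · · · · · · ·
    · · · · · · · · · · · ·
    · · · · · · · · · · · ·
    · · · · · · · · · · · ·
    · · · · · · · · · · · ·
    · · · · █ █ · · · · · ·
    · · · · · · · · · · · ·
    · · · · · · · · · · · ·
T3:
  2·area = 64
  edge (12, 12)→(0, 8): d=(-12,-4) top-left  bias=+0
  edge (0, 8)→(16, 8): d=(16,0) top-left  bias=+0
  edge (16, 8)→(12, 12): d=(-4,4) right/bottom  bias=-1
    (11,0)@(23, 1): e=[176,-112,0] → ·  [on edge]
    (10,1)@(21, 3): e=[144,-80,0] → ·  [on edge]
    (9,2)@(19, 5): e=[112,-48,0] → ·  [on edge]
    (8,3)@(17, 7): e=[80,-16,0] → ·  [on edge]
    (1,4)@(3, 9): e=[0,16,48] → █  [on edge]
    (2,4)@(5, 9): e=[8,16,40] → █
    (3,4)@(7, 9): e=[16,16,32] → █
    (4,4)@(9, 9): e=[24,16,24] → █
    (5,4)@(11, 9): e=[32,16,16] → █
    (6,4)@(13, 9): e=[40,16,8] → █
    (7,4)@(15, 9): e=[48,16,0] → ·  [on edge]
    (1,5)@(3, 11): e=[-24,48,40] → ·
    (4,5)@(9, 11): e=[0,48,16] → █  [on edge]
    (6,5)@(13, 11): e=[16,48,0] → ·  [on edge]
    (5,6)@(11, 13): e=[-16,80,0] → ·  [on edge]
    (7,6)@(15, 13): e=[0,80,-16] → ·  [on edge]
    (4,7)@(9, 15): e=[-48,112,0] → ·  [on edge]
    (10,7)@(21, 15): e=[0,112,-48] → ·  [on edge]
    (3,8)@(7, 17): e=[-80,144,0] → ·  [on edge]
    (2,9)@(5, 19): e=[-112,176,0] → ·  [on edge]
  covered (8 px):
    · · · · · · · · · · · ·
    · · · · · · · · · · · ·
    · · · · · · · · · · · ·
    · · · · · · · · · · · ·
    · █ █ █ █ █ █ · · · · ·
    · · · · █ █ · · · · · ·
    · · · · · · · · · · · ·
    · · · · · · · · · · · ·
    · · · · · · · · · · · ·
    · · · · · · · · · · · ·

Final: 32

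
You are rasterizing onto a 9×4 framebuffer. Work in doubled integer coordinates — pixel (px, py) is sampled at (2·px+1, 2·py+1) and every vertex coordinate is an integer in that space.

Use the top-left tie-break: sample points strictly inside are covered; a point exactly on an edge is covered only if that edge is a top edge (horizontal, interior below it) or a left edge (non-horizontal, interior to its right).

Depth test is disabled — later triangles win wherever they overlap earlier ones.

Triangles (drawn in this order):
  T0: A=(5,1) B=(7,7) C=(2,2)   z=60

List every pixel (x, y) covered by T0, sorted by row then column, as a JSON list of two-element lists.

T0:
  2·area = 20
  edge (5, 1)→(7, 7): d=(2,6) right/bottom  bias=-1
  edge (7, 7)→(2, 2): d=(-5,-5) top-left  bias=+0
  edge (2, 2)→(5, 1): d=(3,-1) top-left  bias=+0
    (0,0)@(1, 1): e=[24,0,-4] → .  [on edge]
    (2,0)@(5, 1): e=[0,20,0] → .  [on edge]
    (1,1)@(3, 3): e=[16,0,4] → X  [on edge]
    (2,1)@(5, 3): e=[4,10,6] → X
    (3,1)@(7, 3): e=[-8,20,8] → .
    (1,2)@(3, 5): e=[20,-10,10] → .
    (2,2)@(5, 5): e=[8,0,12] → X  [on edge]
    (3,2)@(7, 5): e=[-4,10,14] → .
    (2,3)@(5, 7): e=[12,-10,18] → .
    (3,3)@(7, 7): e=[0,0,20] → .  [on edge]
  covered (3 px):
    . . . . . . . . .
    . X X . . . . . .
    . . X . . . . . .
    . . . . . . . . .

Final: [[1,1],[2,1],[2,2]]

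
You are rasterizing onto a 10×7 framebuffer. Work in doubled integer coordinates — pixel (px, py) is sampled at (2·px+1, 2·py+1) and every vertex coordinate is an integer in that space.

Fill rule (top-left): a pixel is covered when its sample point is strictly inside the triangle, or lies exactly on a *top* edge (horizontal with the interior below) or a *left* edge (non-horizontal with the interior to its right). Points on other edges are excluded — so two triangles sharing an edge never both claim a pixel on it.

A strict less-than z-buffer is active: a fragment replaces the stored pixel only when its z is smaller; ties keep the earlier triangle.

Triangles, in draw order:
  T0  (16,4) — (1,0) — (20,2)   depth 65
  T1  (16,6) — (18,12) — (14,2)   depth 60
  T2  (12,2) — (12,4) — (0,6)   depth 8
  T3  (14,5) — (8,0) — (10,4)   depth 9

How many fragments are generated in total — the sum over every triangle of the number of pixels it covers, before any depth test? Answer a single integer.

T0:
  2·area = 46
  edge (16, 4)→(1, 0): d=(-15,-4) top-left  bias=+0
  edge (1, 0)→(20, 2): d=(19,2) right/bottom  bias=-1
  edge (20, 2)→(16, 4): d=(-4,2) right/bottom  bias=-1
    (2,0)@(5, 1): e=[1,11,34] → █
    (3,0)@(7, 1): e=[9,7,30] → █
    (4,0)@(9, 1): e=[17,3,26] → █
    (5,0)@(11, 1): e=[25,-1,22] → ·
    (2,1)@(5, 3): e=[-29,49,26] → ·
    (3,1)@(7, 3): e=[-21,45,22] → ·
    (4,1)@(9, 3): e=[-13,41,18] → ·
    (6,1)@(13, 3): e=[3,33,10] → █
    (7,1)@(15, 3): e=[11,29,6] → █
    (8,1)@(17, 3): e=[19,25,2] → █
    (9,1)@(19, 3): e=[27,21,-2] → ·
    (6,2)@(13, 5): e=[-27,71,2] → ·
  covered (6 px):
    · · █ █ █ · · · · ·
    · · · · · · █ █ █ ·
    · · · · · · · · · ·
    · · · · · · · · · ·
    · · · · · · · · · ·
    · · · · · · · · · ·
    · · · · · · · · · ·
T1:
  2·area = 4
  edge (16, 6)→(18, 12): d=(2,6) right/bottom  bias=-1
  edge (18, 12)→(14, 2): d=(-4,-10) top-left  bias=+0
  edge (14, 2)→(16, 6): d=(2,4) right/bottom  bias=-1
    (7,1)@(15, 3): e=[0,6,-2] → ·  [on edge]
    (8,4)@(17, 9): e=[0,2,2] → ·  [on edge]
  covered (0 px):
    · · · · · · · · · ·
    · · · · · · · · · ·
    · · · · · · · · · ·
    · · · · · · · · · ·
    · · · · · · · · · ·
    · · · · · · · · · ·
    · · · · · · · · · ·
T2:
  2·area = 24
  edge (12, 2)→(12, 4): d=(0,2) right/bottom  bias=-1
  edge (12, 4)→(0, 6): d=(-12,2) right/bottom  bias=-1
  edge (0, 6)→(12, 2): d=(12,-4) top-left  bias=+0
    (7,0)@(15, 1): e=[-6,30,0] → ·  [on edge]
    (4,1)@(9, 3): e=[6,18,0] → █  [on edge]
    (5,1)@(11, 3): e=[2,14,8] → █
    (6,1)@(13, 3): e=[-2,10,16] → ·
    (1,2)@(3, 5): e=[18,6,0] → █  [on edge]
    (2,2)@(5, 5): e=[14,2,8] → █
    (3,2)@(7, 5): e=[10,-2,16] → ·
    (4,2)@(9, 5): e=[6,-6,24] → ·
    (5,2)@(11, 5): e=[2,-10,32] → ·
    (1,3)@(3, 7): e=[18,-18,24] → ·
    (2,3)@(5, 7): e=[14,-22,32] → ·
  covered (4 px):
    · · · · · · · · · ·
    · · · · █ █ · · · ·
    · █ █ · · · · · · ·
    · · · · · · · · · ·
    · · · · · · · · · ·
    · · · · · · · · · ·
    · · · · · · · · · ·
T3:
  2·area = 14  (B↔C swapped to make it positive)
  edge (14, 5)→(10, 4): d=(-4,-1) top-left  bias=+0
  edge (10, 4)→(8, 0): d=(-2,-4) top-left  bias=+0
  edge (8, 0)→(14, 5): d=(6,5) right/bottom  bias=-1
    (4,0)@(9, 1): e=[11,2,1] → █
    (5,0)@(11, 1): e=[13,10,-9] → ·
    (4,1)@(9, 3): e=[3,-2,13] → ·
    (5,1)@(11, 3): e=[5,6,3] → █
    (6,1)@(13, 3): e=[7,14,-7] → ·
    (5,2)@(11, 5): e=[-3,2,15] → ·
  covered (2 px):
    · · · · █ · · · · ·
    · · · · · █ · · · ·
    · · · · · · · · · ·
    · · · · · · · · · ·
    · · · · · · · · · ·
    · · · · · · · · · ·
    · · · · · · · · · ·

Answer: 12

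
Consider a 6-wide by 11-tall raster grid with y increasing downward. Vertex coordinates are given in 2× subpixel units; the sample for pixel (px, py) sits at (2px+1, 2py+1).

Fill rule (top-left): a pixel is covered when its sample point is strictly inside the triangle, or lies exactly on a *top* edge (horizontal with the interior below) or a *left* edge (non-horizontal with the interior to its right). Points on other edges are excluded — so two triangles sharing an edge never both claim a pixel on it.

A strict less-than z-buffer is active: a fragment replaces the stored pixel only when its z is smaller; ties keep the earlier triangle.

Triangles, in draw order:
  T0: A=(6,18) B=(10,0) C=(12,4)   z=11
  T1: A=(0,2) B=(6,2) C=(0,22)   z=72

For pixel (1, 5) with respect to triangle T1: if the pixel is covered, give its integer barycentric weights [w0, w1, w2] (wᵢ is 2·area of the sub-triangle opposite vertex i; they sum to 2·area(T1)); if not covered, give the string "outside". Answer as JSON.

T0:
  2·area = 52
  edge (6, 18)→(10, 0): d=(4,-18) top-left  bias=+0
  edge (10, 0)→(12, 4): d=(2,4) right/bottom  bias=-1
  edge (12, 4)→(6, 18): d=(-6,14) right/bottom  bias=-1
    (5,1)@(11, 3): e=[30,2,20] → X
    (4,2)@(9, 5): e=[2,14,36] → X
    (4,3)@(9, 7): e=[10,18,24] → X
    (5,3)@(11, 7): e=[46,10,-4] → .
    (4,4)@(9, 9): e=[18,22,12] → X
    (5,4)@(11, 9): e=[54,14,-16] → .
    (4,5)@(9, 11): e=[26,26,0] → .  [on edge]
    (3,7)@(7, 15): e=[6,42,4] → X
    (4,7)@(9, 15): e=[42,34,-24] → .
    (3,8)@(7, 17): e=[14,46,-8] → .
  covered (6 px):
    . . . . . .
    . . . . . X
    . . . . X X
    . . . . X .
    . . . . X .
    . . . . . .
    . . . . . .
    . . . X . .
    . . . . . .
    . . . . . .
    . . . . . .
T1:
  2·area = 120
  edge (0, 2)→(6, 2): d=(6,0) top-left  bias=+0
  edge (6, 2)→(0, 22): d=(-6,20) right/bottom  bias=-1
  edge (0, 22)→(0, 2): d=(0,-20) top-left  bias=+0
    (0,1)@(1, 3): e=[6,94,20] → X
    (1,1)@(3, 3): e=[6,54,60] → X
    (2,1)@(5, 3): e=[6,14,100] → X
    (3,1)@(7, 3): e=[6,-26,140] → .
    (0,2)@(1, 5): e=[18,82,20] → X
    (3,2)@(7, 5): e=[18,-38,140] → .
    (0,3)@(1, 7): e=[30,70,20] → X
    (2,3)@(5, 7): e=[30,-10,100] → .
    (0,4)@(1, 9): e=[42,58,20] → X
    (2,4)@(5, 9): e=[42,-22,100] → .
    (0,5)@(1, 11): e=[54,46,20] → X
    (2,5)@(5, 11): e=[54,-34,100] → .
  covered (15 px):
    . . . . . .
    X X X . . .
    X X X . . .
    X X . . . .
    X X . . . .
    X X . . . .
    X . . . . .
    X . . . . .
    X . . . . .
    . . . . . .
    . . . . . .

Result: [6,60,54]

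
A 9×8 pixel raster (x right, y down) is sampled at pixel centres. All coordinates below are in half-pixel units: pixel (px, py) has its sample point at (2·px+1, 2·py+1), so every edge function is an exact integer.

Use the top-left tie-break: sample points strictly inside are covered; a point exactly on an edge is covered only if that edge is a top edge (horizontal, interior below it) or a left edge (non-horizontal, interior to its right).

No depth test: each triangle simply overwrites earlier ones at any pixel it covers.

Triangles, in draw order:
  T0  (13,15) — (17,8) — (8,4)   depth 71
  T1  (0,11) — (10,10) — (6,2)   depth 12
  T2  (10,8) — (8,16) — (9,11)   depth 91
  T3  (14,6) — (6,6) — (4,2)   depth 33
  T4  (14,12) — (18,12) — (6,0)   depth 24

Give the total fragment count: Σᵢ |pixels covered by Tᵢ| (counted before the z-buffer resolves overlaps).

T0:
  2·area = 79  (B↔C swapped to make it positive)
  edge (13, 15)→(8, 4): d=(-5,-11) top-left  bias=+0
  edge (8, 4)→(17, 8): d=(9,4) right/bottom  bias=-1
  edge (17, 8)→(13, 15): d=(-4,7) right/bottom  bias=-1
    (4,2)@(9, 5): e=[6,5,68] → █
    (5,2)@(11, 5): e=[28,-3,54] → ·
    (4,3)@(9, 7): e=[-4,23,60] → ·
    (5,3)@(11, 7): e=[18,15,46] → █
    (6,3)@(13, 7): e=[40,7,32] → █
    (7,3)@(15, 7): e=[62,-1,18] → ·
    (5,4)@(11, 9): e=[8,33,38] → █
    (7,4)@(15, 9): e=[52,17,10] → █
    (8,4)@(17, 9): e=[74,9,-4] → ·
    (5,5)@(11, 11): e=[-2,51,30] → ·
    (6,5)@(13, 11): e=[20,43,16] → █
    (8,5)@(17, 11): e=[64,27,-12] → ·
    (6,7)@(13, 15): e=[0,79,0] → ·  [on edge]
  covered (9 px):
    · · · · · · · · ·
    · · · · · · · · ·
    · · · · █ · · · ·
    · · · · · █ █ · ·
    · · · · · █ █ █ ·
    · · · · · · █ █ ·
    · · · · · · █ · ·
    · · · · · · · · ·
T1:
  2·area = 84  (B↔C swapped to make it positive)
  edge (0, 11)→(6, 2): d=(6,-9) top-left  bias=+0
  edge (6, 2)→(10, 10): d=(4,8) right/bottom  bias=-1
  edge (10, 10)→(0, 11): d=(-10,1) right/bottom  bias=-1
    (2,2)@(5, 5): e=[9,20,55] → █
    (3,2)@(7, 5): e=[27,4,53] → █
    (4,2)@(9, 5): e=[45,-12,51] → ·
    (1,3)@(3, 7): e=[3,44,37] → █
    (4,3)@(9, 7): e=[57,-4,31] → ·
    (1,4)@(3, 9): e=[15,52,17] → █
    (4,4)@(9, 9): e=[69,4,11] → █
    (5,4)@(11, 9): e=[87,-12,9] → ·
    (1,5)@(3, 11): e=[27,60,-3] → ·
    (2,5)@(5, 11): e=[45,44,-5] → ·
    (3,5)@(7, 11): e=[63,28,-7] → ·
    (4,5)@(9, 11): e=[81,12,-9] → ·
  covered (9 px):
    · · · · · · · · ·
    · · · · · · · · ·
    · · █ █ · · · · ·
    · █ █ █ · · · · ·
    · █ █ █ █ · · · ·
    · · · · · · · · ·
    · · · · · · · · ·
    · · · · · · · · ·
T2:
  2·area = 2
  edge (10, 8)→(8, 16): d=(-2,8) right/bottom  bias=-1
  edge (8, 16)→(9, 11): d=(1,-5) top-left  bias=+0
  edge (9, 11)→(10, 8): d=(1,-3) top-left  bias=+0
    (5,0)@(11, 1): e=[6,0,-4] → ·  [on edge]
    (5,2)@(11, 5): e=[-2,4,0] → ·  [on edge]
    (4,5)@(9, 11): e=[2,0,0] → █  [on edge]
    (5,5)@(11, 11): e=[-14,10,6] → ·
    (4,6)@(9, 13): e=[-2,2,2] → ·
  covered (1 px):
    · · · · · · · · ·
    · · · · · · · · ·
    · · · · · · · · ·
    · · · · · · · · ·
    · · · · · · · · ·
    · · · · █ · · · ·
    · · · · · · · · ·
    · · · · · · · · ·
T3:
  2·area = 32
  edge (14, 6)→(6, 6): d=(-8,0) right/bottom  bias=-1
  edge (6, 6)→(4, 2): d=(-2,-4) top-left  bias=+0
  edge (4, 2)→(14, 6): d=(10,4) right/bottom  bias=-1
    (2,1)@(5, 3): e=[24,2,6] → █
    (3,1)@(7, 3): e=[24,10,-2] → ·
    (2,2)@(5, 5): e=[8,-2,26] → ·
    (3,2)@(7, 5): e=[8,6,18] → █
    (4,2)@(9, 5): e=[8,14,10] → █
    (5,2)@(11, 5): e=[8,22,2] → █
    (6,2)@(13, 5): e=[8,30,-6] → ·
    (3,3)@(7, 7): e=[-8,2,38] → ·
    (4,3)@(9, 7): e=[-8,10,30] → ·
    (5,3)@(11, 7): e=[-8,18,22] → ·
  covered (4 px):
    · · · · · · · · ·
    · · █ · · · · · ·
    · · · █ █ █ · · ·
    · · · · · · · · ·
    · · · · · · · · ·
    · · · · · · · · ·
    · · · · · · · · ·
    · · · · · · · · ·
T4:
  2·area = 48  (B↔C swapped to make it positive)
  edge (14, 12)→(6, 0): d=(-8,-12) top-left  bias=+0
  edge (6, 0)→(18, 12): d=(12,12) right/bottom  bias=-1
  edge (18, 12)→(14, 12): d=(-4,0) right/bottom  bias=-1
    (3,0)@(7, 1): e=[4,0,44] → ·  [on edge]
    (4,1)@(9, 3): e=[12,0,36] → ·  [on edge]
    (5,2)@(11, 5): e=[20,0,28] → ·  [on edge]
    (5,3)@(11, 7): e=[4,24,20] → █
    (6,3)@(13, 7): e=[28,0,20] → ·  [on edge]
    (5,4)@(11, 9): e=[-12,48,12] → ·
    (6,4)@(13, 9): e=[12,24,12] → █
    (7,4)@(15, 9): e=[36,0,12] → ·  [on edge]
    (6,5)@(13, 11): e=[-4,48,4] → ·
    (7,5)@(15, 11): e=[20,24,4] → █
    (8,5)@(17, 11): e=[44,0,4] → ·  [on edge]
    (7,6)@(15, 13): e=[4,48,-4] → ·
  covered (3 px):
    · · · · · · · · ·
    · · · · · · · · ·
    · · · · · · · · ·
    · · · · · █ · · ·
    · · · · · · █ · ·
    · · · · · · · █ ·
    · · · · · · · · ·
    · · · · · · · · ·

Answer: 26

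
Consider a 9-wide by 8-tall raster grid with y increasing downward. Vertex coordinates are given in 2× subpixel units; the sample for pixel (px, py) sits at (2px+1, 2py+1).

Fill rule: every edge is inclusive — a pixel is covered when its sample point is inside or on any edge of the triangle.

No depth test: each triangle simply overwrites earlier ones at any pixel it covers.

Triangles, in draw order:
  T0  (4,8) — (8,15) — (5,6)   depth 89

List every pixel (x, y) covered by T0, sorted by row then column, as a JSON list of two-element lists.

T0:
  2·area = 15  (B↔C swapped to make it positive)
  edge (4, 8)→(5, 6): d=(1,-2) inclusive
  edge (5, 6)→(8, 15): d=(3,9) inclusive
  edge (8, 15)→(4, 8): d=(-4,-7) inclusive
    (2,3)@(5, 7): e=[1,3,11] → █
    (3,3)@(7, 7): e=[5,-15,25] → ·
    (2,4)@(5, 9): e=[3,9,3] → █
    (3,4)@(7, 9): e=[7,-9,17] → ·
    (2,5)@(5, 11): e=[5,15,-5] → ·
    (3,6)@(7, 13): e=[11,3,1] → █
    (4,6)@(9, 13): e=[15,-15,15] → ·
    (3,7)@(7, 15): e=[13,9,-7] → ·
  covered (3 px):
    · · · · · · · · ·
    · · · · · · · · ·
    · · · · · · · · ·
    · · █ · · · · · ·
    · · █ · · · · · ·
    · · · · · · · · ·
    · · · █ · · · · ·
    · · · · · · · · ·

Answer: [[2,3],[2,4],[3,6]]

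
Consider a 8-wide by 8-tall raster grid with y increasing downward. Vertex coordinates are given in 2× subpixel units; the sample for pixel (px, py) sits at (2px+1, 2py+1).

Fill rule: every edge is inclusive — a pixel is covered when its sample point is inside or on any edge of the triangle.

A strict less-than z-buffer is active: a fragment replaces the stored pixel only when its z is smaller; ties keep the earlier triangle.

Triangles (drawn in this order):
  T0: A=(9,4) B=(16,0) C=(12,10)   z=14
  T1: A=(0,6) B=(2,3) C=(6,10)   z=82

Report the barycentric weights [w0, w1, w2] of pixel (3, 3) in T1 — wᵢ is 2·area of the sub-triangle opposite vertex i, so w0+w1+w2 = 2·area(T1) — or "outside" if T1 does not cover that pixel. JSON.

T0:
  2·area = 54
  edge (9, 4)→(16, 0): d=(7,-4) inclusive
  edge (16, 0)→(12, 10): d=(-4,10) inclusive
  edge (12, 10)→(9, 4): d=(-3,-6) inclusive
    (7,0)@(15, 1): e=[3,6,45] → #
    (5,1)@(11, 3): e=[1,38,15] → #
    (6,1)@(13, 3): e=[9,18,27] → #
    (7,1)@(15, 3): e=[17,-2,39] → ·
    (5,2)@(11, 5): e=[15,30,9] → #
    (7,2)@(15, 5): e=[31,-10,33] → ·
    (5,3)@(11, 7): e=[29,22,3] → #
    (7,3)@(15, 7): e=[45,-18,27] → ·
    (5,4)@(11, 9): e=[43,14,-3] → ·
    (6,4)@(13, 9): e=[51,-6,9] → ·
  covered (7 px):
    · · · · · · · #
    · · · · · # # ·
    · · · · · # # ·
    · · · · · # # ·
    · · · · · · · ·
    · · · · · · · ·
    · · · · · · · ·
    · · · · · · · ·
T1:
  2·area = 26
  edge (0, 6)→(2, 3): d=(2,-3) inclusive
  edge (2, 3)→(6, 10): d=(4,7) inclusive
  edge (6, 10)→(0, 6): d=(-6,-4) inclusive
    (0,2)@(1, 5): e=[1,15,10] → #
    (1,2)@(3, 5): e=[7,1,18] → #
    (2,2)@(5, 5): e=[13,-13,26] → ·
    (0,3)@(1, 7): e=[5,23,-2] → ·
    (1,3)@(3, 7): e=[11,9,6] → #
    (2,3)@(5, 7): e=[17,-5,14] → ·
    (1,4)@(3, 9): e=[15,17,-6] → ·
    (2,4)@(5, 9): e=[21,3,2] → #
    (3,4)@(7, 9): e=[27,-11,10] → ·
    (2,5)@(5, 11): e=[25,11,-10] → ·
  covered (4 px):
    · · · · · · · ·
    · · · · · · · ·
    # # · · · · · ·
    · # · · · · · ·
    · · # · · · · ·
    · · · · · · · ·
    · · · · · · · ·
    · · · · · · · ·

Result: "outside"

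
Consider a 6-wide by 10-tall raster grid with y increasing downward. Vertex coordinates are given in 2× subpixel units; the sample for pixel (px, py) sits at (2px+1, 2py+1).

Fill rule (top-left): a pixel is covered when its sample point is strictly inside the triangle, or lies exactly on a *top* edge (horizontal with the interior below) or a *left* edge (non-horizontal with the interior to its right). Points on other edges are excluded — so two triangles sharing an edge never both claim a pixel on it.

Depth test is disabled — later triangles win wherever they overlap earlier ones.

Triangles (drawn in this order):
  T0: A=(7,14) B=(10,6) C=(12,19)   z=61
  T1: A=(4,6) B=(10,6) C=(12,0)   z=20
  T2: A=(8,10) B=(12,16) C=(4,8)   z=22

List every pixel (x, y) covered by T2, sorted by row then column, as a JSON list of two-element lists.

T0:
  2·area = 55
  edge (7, 14)→(10, 6): d=(3,-8) top-left  bias=+0
  edge (10, 6)→(12, 19): d=(2,13) right/bottom  bias=-1
  edge (12, 19)→(7, 14): d=(-5,-5) top-left  bias=+0
    (4,4)@(9, 9): e=[1,19,35] → X
    (5,4)@(11, 9): e=[17,-7,45] → .
    (4,5)@(9, 11): e=[7,23,25] → X
    (5,5)@(11, 11): e=[23,-3,35] → .
    (4,6)@(9, 13): e=[13,27,15] → X
    (5,6)@(11, 13): e=[29,1,25] → X
    (4,7)@(9, 15): e=[19,31,5] → X
    (4,8)@(9, 17): e=[25,35,-5] → .
    (5,8)@(11, 17): e=[41,9,5] → X
    (5,9)@(11, 19): e=[47,13,-5] → .
  covered (7 px):
    . . . . . .
    . . . . . .
    . . . . . .
    . . . . . .
    . . . . X .
    . . . . X .
    . . . . X X
    . . . . X X
    . . . . . X
    . . . . . .
T1:
  2·area = 36  (B↔C swapped to make it positive)
  edge (4, 6)→(12, 0): d=(8,-6) top-left  bias=+0
  edge (12, 0)→(10, 6): d=(-2,6) right/bottom  bias=-1
  edge (10, 6)→(4, 6): d=(-6,0) right/bottom  bias=-1
    (5,0)@(11, 1): e=[2,4,30] → X
    (4,1)@(9, 3): e=[6,12,18] → X
    (5,1)@(11, 3): e=[18,0,18] → .  [on edge]
    (3,2)@(7, 5): e=[10,20,6] → X
    (5,2)@(11, 5): e=[34,-4,6] → .
    (3,3)@(7, 7): e=[26,16,-6] → .
    (4,3)@(9, 7): e=[38,4,-6] → .
    (4,4)@(9, 9): e=[54,0,-18] → .  [on edge]
    (3,7)@(7, 15): e=[90,0,-54] → .  [on edge]
  covered (4 px):
    . . . . . X
    . . . . X .
    . . . X X .
    . . . . . .
    . . . . . .
    . . . . . .
    . . . . . .
    . . . . . .
    . . . . . .
    . . . . . .
T2:
  2·area = 16
  edge (8, 10)→(12, 16): d=(4,6) right/bottom  bias=-1
  edge (12, 16)→(4, 8): d=(-8,-8) top-left  bias=+0
  edge (4, 8)→(8, 10): d=(4,2) right/bottom  bias=-1
    (0,2)@(1, 5): e=[22,0,-6] → .  [on edge]
    (1,3)@(3, 7): e=[18,0,-2] → .  [on edge]
    (2,4)@(5, 9): e=[14,0,2] → X  [on edge]
    (3,4)@(7, 9): e=[2,16,-2] → .
    (2,5)@(5, 11): e=[22,-16,10] → .
    (3,5)@(7, 11): e=[10,0,6] → X  [on edge]
    (4,5)@(9, 11): e=[-2,16,2] → .
    (3,6)@(7, 13): e=[18,-16,14] → .
    (4,6)@(9, 13): e=[6,0,10] → X  [on edge]
    (5,6)@(11, 13): e=[-6,16,6] → .
    (4,7)@(9, 15): e=[14,-16,18] → .
    (5,7)@(11, 15): e=[2,0,14] → X  [on edge]
  covered (4 px):
    . . . . . .
    . . . . . .
    . . . . . .
    . . . . . .
    . . X . . .
    . . . X . .
    . . . . X .
    . . . . . X
    . . . . . .
    . . . . . .

Answer: [[2,4],[3,5],[4,6],[5,7]]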